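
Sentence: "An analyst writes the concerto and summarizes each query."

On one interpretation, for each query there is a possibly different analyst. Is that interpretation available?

The paraphrase describes the scope ordering *each query* > *an analyst*.
The target quantifier *each query* is part of one conjunct of the coordinate structure (*summarizes each query*).
QR out of a conjunct would have to apply non-ATB, which the CSC forbids.
The inverse ordering *each query* > *an analyst* is therefore underivable.

No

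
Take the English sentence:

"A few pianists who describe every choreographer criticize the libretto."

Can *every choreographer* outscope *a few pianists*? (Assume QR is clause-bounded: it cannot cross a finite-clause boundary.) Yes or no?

No

*every choreographer* occurs within the relative clause *who describe every choreographer*.
QR out of a relative clause is ruled out by the relative-clause island constraint.
So *every choreographer* cannot raise to a position above *a few pianists*.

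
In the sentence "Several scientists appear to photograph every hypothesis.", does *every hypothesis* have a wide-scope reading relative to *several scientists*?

Yes

Infinitival complements of raising predicates do not block QR; *every hypothesis* and *several scientists* are effectively clausemates.
Ordinary QR to a clause-peripheral position gives the wide-scope LF for the lower DP.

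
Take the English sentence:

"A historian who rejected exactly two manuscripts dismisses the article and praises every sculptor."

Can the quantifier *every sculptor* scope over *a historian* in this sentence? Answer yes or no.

No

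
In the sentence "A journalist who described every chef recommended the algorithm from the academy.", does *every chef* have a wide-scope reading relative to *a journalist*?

*every chef* is embedded in the relative clause *who described every chef*.
Relative clauses block scope extraction: QR cannot target a position outside the modified NP.
So the wide-scope reading for *every chef* is blocked.
(Only the surface reading survives: one fixed journalist with respect to all the relevant chefs.)

No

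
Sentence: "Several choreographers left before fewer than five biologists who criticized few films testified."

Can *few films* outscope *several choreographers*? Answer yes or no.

No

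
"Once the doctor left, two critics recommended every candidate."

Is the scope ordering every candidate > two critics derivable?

Yes

Neither queried DP is inside the adjunct, so the adjunct-island constraint does not apply.
Ordinary QR to a clause-peripheral position gives the wide-scope LF for the lower DP.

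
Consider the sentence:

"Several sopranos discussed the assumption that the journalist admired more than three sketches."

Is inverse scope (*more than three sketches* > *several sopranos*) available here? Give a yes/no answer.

No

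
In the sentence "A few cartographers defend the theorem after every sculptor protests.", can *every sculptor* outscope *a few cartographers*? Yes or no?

No

The DP *every sculptor* is contained in the adjunct clause *after every sculptor protests*.
Since the clause is an adjunct (not a complement), the Adjunct Condition blocks QR across its edge.
The inverse ordering *every sculptor* > *a few cartographers* is therefore underivable.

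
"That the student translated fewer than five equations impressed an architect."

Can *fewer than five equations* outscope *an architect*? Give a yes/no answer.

No

*fewer than five equations* is embedded in the sentential subject *that the student translated fewer than five equations*.
Subjects — clausal subjects included — are islands for extraction, and QR is no exception.
The ordering *fewer than five equations* > *an architect* is therefore underivable.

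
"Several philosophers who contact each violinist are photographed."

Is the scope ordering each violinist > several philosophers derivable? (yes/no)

The DP *each violinist* is contained in the relative clause *who contact each violinist*.
The relative clause forms an island for QR, so the quantifier is confined to the head noun's restrictor.
*each violinist* is confined to the island and cannot take scope over *several philosophers*.

No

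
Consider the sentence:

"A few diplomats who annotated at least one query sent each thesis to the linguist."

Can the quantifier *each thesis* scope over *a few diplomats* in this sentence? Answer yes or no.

The RC *who annotated at least one query* is an island, but *each thesis* is not inside it — it is the matrix object, a clausemate of *a few diplomats*.
QR within a single clause is free, so the lower quantifier may take scope over the higher one.

Yes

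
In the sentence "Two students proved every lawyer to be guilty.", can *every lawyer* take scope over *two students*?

Yes

This is an ECM construction: *every lawyer* is the infinitival subject, Case-marked by the matrix verb, and the infinitive is transparent for QR.
With no island boundary between them, the object can take inverse scope over the subject via ordinary QR within the clause.
Both orderings are possible: *two students* > *every lawyer* and *every lawyer* > *two students*.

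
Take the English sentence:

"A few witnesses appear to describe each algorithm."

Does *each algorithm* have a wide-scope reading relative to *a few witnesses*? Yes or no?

Yes

*each algorithm* is the object of the infinitival complement of a raising predicate; raising infinitives are transparent for QR, so the two DPs are in effect clausemates.
With no island boundary between them, the object can take inverse scope over the subject via ordinary QR within the clause.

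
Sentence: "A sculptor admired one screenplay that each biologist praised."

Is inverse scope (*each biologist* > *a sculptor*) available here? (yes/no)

No

The target quantifier *each biologist* is part of the relative clause *that each biologist praised* modifying *one screenplay*.
QR out of a relative clause is ruled out by the relative-clause island constraint.
*each biologist* is confined to the island and cannot take scope over *a sculptor*.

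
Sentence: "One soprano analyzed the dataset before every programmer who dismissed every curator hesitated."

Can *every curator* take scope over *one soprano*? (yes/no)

No

*every curator* sits inside the relative clause *who dismissed every curator*, which is itself inside the adjunct *before every programmer who dismissed every curator hesitated*.
Two island boundaries intervene — the relative clause and the adjunct. Either alone would block QR.
*every curator* is confined to the island and cannot take scope over *one soprano*.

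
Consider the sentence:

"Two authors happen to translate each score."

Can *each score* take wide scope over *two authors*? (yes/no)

Yes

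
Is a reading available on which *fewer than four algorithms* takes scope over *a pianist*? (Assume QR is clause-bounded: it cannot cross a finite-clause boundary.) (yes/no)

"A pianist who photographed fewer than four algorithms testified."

No

*fewer than four algorithms* is embedded in the relative clause *who photographed fewer than four algorithms*.
A relative clause is a scope island — quantifier raising cannot cross its boundary.
So *fewer than four algorithms* cannot raise to a position above *a pianist*.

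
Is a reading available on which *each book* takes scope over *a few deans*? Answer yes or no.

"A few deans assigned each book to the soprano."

*each book* and *a few deans* are in the same minimal clause.
QR within a single clause is free, so the lower quantifier may take scope over the higher one.

Yes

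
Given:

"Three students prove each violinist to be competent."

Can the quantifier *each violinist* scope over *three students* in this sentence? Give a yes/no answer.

Yes

This is an ECM construction: *each violinist* is the infinitival subject, Case-marked by the matrix verb, and the infinitive is transparent for QR.
QR within a single clause is free, so the lower quantifier may take scope over the higher one.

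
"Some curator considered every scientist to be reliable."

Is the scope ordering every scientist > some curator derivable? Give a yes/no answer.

Yes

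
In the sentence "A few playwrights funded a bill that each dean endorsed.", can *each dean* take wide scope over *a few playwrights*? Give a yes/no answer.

*each dean* sits inside the relative clause *that each dean endorsed* modifying *a bill*.
A relative clause is a scope island — quantifier raising cannot cross its boundary.
*each dean* is confined to the island and cannot take scope over *a few playwrights*.

No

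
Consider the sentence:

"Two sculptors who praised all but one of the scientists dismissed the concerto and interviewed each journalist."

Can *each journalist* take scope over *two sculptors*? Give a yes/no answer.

No

*each journalist* is embedded in one conjunct of the coordinate structure (*interviewed each journalist*).
A quantifier cannot raise out of one conjunct of a coordination across the whole coordinate structure — the CSC applies to QR.
*each journalist* > *two sculptors* would require crossing that boundary, which is illicit.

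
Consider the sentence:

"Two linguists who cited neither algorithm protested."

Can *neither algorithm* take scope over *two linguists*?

*neither algorithm* occurs within the relative clause *who cited neither algorithm*.
Relative clauses block scope extraction: QR cannot target a position outside the modified NP.
So *neither algorithm* cannot raise high enough to outscope *two linguists*; only the surface ordering *two linguists* > *neither algorithm* is available.

No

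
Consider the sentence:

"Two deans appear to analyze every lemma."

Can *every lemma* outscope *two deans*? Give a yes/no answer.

Yes

*every lemma* is inside a raising infinitive, which is transparent to QR (no CP barrier), so it behaves as a matrix argument.
No island intervenes, so both surface and inverse scope are derivable.
Both orderings are possible: *two deans* > *every lemma* and *every lemma* > *two deans*.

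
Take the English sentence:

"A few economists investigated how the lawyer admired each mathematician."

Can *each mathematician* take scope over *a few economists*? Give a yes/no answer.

*each mathematician* sits inside the embedded question *how the lawyer admired each mathematician*.
Embedded wh-clauses are opaque for QR, so the quantifier stays inside the question.
So *each mathematician* cannot raise high enough to outscope *a few economists*; only the surface ordering *a few economists* > *each mathematician* is available.

No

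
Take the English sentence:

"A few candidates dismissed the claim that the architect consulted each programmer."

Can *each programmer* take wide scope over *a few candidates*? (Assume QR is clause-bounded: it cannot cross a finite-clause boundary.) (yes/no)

No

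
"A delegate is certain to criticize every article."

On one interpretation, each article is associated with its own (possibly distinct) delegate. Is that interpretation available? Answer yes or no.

Yes

That reading corresponds to *every article* > *a delegate*.
*every article* is the object of the infinitival complement of a raising predicate; raising infinitives are transparent for QR, so the two DPs are in effect clausemates.
Clause-internal QR can adjoin the lower DP above the subject, yielding the inverse reading.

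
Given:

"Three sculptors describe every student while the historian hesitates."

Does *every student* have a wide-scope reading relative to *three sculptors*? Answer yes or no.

Yes

Neither queried DP is inside the adjunct, so the adjunct-island constraint does not apply.
Ordinary QR to a clause-peripheral position gives the wide-scope LF for the lower DP.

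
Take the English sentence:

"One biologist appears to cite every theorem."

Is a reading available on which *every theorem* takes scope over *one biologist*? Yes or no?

The matrix predicate is a raising verb, whose infinitival complement is not a scope island — *every theorem* can QR into the matrix clause.
Clause-internal QR can adjoin the lower DP above the subject, yielding the inverse reading.
The sentence is scopally ambiguous between *one biologist* > *every theorem* and *every theorem* > *one biologist*.

Yes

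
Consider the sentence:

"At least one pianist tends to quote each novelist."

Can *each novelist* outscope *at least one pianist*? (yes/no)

Yes

The matrix predicate is a raising verb, whose infinitival complement is not a scope island — *each novelist* can QR into the matrix clause.
QR within a single clause is free, so the lower quantifier may take scope over the higher one.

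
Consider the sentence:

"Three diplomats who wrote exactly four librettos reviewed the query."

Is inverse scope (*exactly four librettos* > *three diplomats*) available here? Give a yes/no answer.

The target quantifier *exactly four librettos* is part of the relative clause *who wrote exactly four librettos*.
Relative clauses are scope islands: a quantifier cannot QR out of a relative clause to take scope in the matrix clause.
*exactly four librettos* is confined to the island and cannot take scope over *three diplomats*.

No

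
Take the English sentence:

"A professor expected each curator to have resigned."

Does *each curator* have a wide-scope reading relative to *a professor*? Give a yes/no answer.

Yes

*each curator* is an ECM subject; ECM complements are not islands, and the embedded quantifier may take matrix scope.
QR within a single clause is free, so the lower quantifier may take scope over the higher one.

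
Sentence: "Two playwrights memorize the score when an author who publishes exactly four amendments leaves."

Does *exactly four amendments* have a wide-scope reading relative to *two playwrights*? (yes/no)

No

*exactly four amendments* sits inside the relative clause *who publishes exactly four amendments*, which is itself inside the adjunct *when an author who publishes exactly four amendments leaves*.
Even if one barrier were somehow void, the other would still block QR.
*exactly four amendments* is confined to the island and cannot take scope over *two playwrights*.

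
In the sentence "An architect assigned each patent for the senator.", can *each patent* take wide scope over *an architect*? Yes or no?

*an architect* and *each patent* are co-arguments of the matrix verb, with nothing but a clause-internal boundary between them.
No island intervenes, so both surface and inverse scope are derivable.

Yes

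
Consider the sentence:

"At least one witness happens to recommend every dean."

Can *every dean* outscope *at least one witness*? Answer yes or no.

Yes

The matrix predicate is a raising verb, whose infinitival complement is not a scope island — *every dean* can QR into the matrix clause.
No island intervenes, so both surface and inverse scope are derivable.
So *every dean* > *at least one witness* is among the available readings.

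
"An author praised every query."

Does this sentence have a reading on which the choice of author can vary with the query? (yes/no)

This is the *every query* > *an author* reading.
Both DPs are arguments of the same predicate; there is no clause or island boundary between them.
Since no island is crossed, the inverse ordering is licensed alongside surface scope.

Yes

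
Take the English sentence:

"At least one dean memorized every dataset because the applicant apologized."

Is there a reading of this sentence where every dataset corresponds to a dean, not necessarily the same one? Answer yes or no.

Yes

This is the *every dataset* > *at least one dean* reading.
Although there is an adjunct clause, *every dataset* is in the main clause, not inside the adjunct.
No island intervenes, so both surface and inverse scope are derivable.
The sentence is scopally ambiguous between *at least one dean* > *every dataset* and *every dataset* > *at least one dean*.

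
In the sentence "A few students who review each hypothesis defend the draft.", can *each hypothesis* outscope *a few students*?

The DP *each hypothesis* is contained in the relative clause *who review each hypothesis*.
Quantifiers inside a relative clause are trapped there; the RC boundary blocks QR.
*each hypothesis* > *a few students* would require crossing that boundary, which is illicit.

No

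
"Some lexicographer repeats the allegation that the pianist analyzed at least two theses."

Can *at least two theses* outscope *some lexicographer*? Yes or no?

No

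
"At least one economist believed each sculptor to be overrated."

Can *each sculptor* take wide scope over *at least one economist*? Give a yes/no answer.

Yes

ECM infinitives lack a CP barrier, so *each sculptor* can QR over the matrix subject *at least one economist*.
With no island boundary between them, the object can take inverse scope over the subject via ordinary QR within the clause.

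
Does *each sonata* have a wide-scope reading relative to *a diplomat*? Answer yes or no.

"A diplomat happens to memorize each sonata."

The matrix predicate is a raising verb, whose infinitival complement is not a scope island — *each sonata* can QR into the matrix clause.
No island intervenes, so both surface and inverse scope are derivable.

Yes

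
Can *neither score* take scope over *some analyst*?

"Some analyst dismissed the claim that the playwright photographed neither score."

No

The DP *neither score* is contained in the complex NP *the claim that the playwright photographed neither score*.
The complex NP is opaque for QR — the quantifier is frozen inside the noun's complement.
*neither score* > *some analyst* would require crossing that boundary, which is illicit.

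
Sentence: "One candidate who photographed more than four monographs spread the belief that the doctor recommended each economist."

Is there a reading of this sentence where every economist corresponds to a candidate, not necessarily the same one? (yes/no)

No

That reading corresponds to *each economist* > *one candidate*.
The target quantifier *each economist* is part of the complex NP *the belief that the doctor recommended each economist*.
The complex NP is opaque for QR — the quantifier is frozen inside the noun's complement.
So the wide-scope reading for *each economist* is blocked.
(Only the surface reading survives: one fixed candidate with respect to all the relevant economists.)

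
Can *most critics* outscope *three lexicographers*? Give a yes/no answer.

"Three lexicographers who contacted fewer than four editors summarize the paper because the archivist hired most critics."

No

*most critics* occurs within the adjunct clause *because the archivist hired most critics*.
Scope out of an adjunct clause is unavailable: QR respects the adjunct-island constraint.
The inverse ordering *most critics* > *three lexicographers* is therefore underivable.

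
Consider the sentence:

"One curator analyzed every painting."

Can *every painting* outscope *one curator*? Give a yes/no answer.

Yes

*every painting* and *one curator* are in the same minimal clause.
Nothing blocks QR of the lower DP to a position above the higher one, so inverse scope is available.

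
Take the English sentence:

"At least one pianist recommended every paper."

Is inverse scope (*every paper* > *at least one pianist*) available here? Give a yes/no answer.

Yes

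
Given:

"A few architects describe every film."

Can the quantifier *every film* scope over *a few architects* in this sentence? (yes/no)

*every film* and *a few architects* are in the same minimal clause.
Ordinary QR to a clause-peripheral position gives the wide-scope LF for the lower DP.

Yes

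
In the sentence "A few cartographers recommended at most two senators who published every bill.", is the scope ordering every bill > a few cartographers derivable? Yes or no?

Structurally, *every bill* is inside the relative clause *who published every bill* modifying *at most two senators*.
Quantifiers inside a relative clause are trapped there; the RC boundary blocks QR.
So *every bill* cannot raise high enough to outscope *a few cartographers*; only the surface ordering *a few cartographers* > *every bill* is available.

No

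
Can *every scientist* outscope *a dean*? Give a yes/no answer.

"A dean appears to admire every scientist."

*every scientist* is the object of the infinitival complement of a raising predicate; raising infinitives are transparent for QR, so the two DPs are in effect clausemates.
Since no island is crossed, the inverse ordering is licensed alongside surface scope.
The sentence is scopally ambiguous between *a dean* > *every scientist* and *every scientist* > *a dean*.

Yes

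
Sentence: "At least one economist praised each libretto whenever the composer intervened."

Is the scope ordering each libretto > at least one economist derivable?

The adjunct island is irrelevant here — *each libretto* and *at least one economist* are both in the matrix clause.
Clause-internal QR can adjoin the lower DP above the subject, yielding the inverse reading.

Yes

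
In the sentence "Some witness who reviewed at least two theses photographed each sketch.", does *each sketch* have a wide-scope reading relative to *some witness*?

Yes

*each sketch* is a matrix argument; only *some witness* is modified by the relative clause *who reviewed at least two theses*, so the RC island is irrelevant to the target quantifier.
With no island boundary between them, the object can take inverse scope over the subject via ordinary QR within the clause.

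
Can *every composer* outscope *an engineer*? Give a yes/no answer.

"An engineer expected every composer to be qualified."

Yes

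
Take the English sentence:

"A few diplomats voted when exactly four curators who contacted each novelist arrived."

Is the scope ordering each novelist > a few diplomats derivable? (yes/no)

No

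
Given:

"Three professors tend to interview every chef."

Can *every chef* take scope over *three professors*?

Infinitival complements of raising predicates do not block QR; *every chef* and *three professors* are effectively clausemates.
Ordinary QR to a clause-peripheral position gives the wide-scope LF for the lower DP.

Yes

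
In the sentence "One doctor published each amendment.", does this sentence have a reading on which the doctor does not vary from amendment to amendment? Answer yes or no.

Yes

That reading corresponds to *one doctor* > *each amendment*.
That is the surface-scope ordering, which is always one of the available readings — island constraints only ever restrict inverse scope.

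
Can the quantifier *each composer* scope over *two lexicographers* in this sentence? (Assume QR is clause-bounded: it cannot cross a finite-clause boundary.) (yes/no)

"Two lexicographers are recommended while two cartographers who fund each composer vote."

No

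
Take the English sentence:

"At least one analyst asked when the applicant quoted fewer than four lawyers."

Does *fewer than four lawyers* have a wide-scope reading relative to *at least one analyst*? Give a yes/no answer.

No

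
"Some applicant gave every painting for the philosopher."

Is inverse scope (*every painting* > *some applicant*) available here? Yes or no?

Both DPs are arguments of the same predicate; there is no clause or island boundary between them.
Since no island is crossed, the inverse ordering is licensed alongside surface scope.
The sentence is scopally ambiguous between *some applicant* > *every painting* and *every painting* > *some applicant*.

Yes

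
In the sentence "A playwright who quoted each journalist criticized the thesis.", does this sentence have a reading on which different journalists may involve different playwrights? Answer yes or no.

This is the *each journalist* > *a playwright* reading.
*each journalist* occurs within the relative clause *who quoted each journalist*.
The relative clause forms an island for QR, so the quantifier is confined to the head noun's restrictor.
So *each journalist* cannot raise to a position above *a playwright*.

No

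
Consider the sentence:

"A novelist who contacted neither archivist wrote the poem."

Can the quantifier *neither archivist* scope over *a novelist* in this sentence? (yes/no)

The DP *neither archivist* is contained in the relative clause *who contacted neither archivist*.
The relative clause forms an island for QR, so the quantifier is confined to the head noun's restrictor.
So *neither archivist* cannot raise to a position above *a novelist*.
(Only the surface reading survives: one fixed novelist with respect to all the relevant archivists.)

No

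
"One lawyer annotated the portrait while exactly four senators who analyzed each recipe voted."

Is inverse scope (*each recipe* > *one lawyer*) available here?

*each recipe* sits inside the relative clause *who analyzed each recipe*, which is itself inside the adjunct *while exactly four senators who analyzed each recipe voted*.
Nested islands: the RC island is itself inside an adjunct island, so wide scope is doubly excluded.
So the wide-scope reading for *each recipe* is blocked.

No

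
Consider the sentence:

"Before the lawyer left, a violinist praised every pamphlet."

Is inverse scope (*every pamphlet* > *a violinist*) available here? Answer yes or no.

Although there is an adjunct clause, *every pamphlet* is in the main clause, not inside the adjunct.
Since no island is crossed, the inverse ordering is licensed alongside surface scope.

Yes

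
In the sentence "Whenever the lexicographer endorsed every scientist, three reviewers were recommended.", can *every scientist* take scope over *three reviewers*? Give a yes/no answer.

*every scientist* sits inside the adjunct clause *whenever the lexicographer endorsed every scientist*.
Adjuncts are opaque for quantifier raising; a quantifier in an adjunct stays inside it.
*every scientist* is confined to the island and cannot take scope over *three reviewers*.

No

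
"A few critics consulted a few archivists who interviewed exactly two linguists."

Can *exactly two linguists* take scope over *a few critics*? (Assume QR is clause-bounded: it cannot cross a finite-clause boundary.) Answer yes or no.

The DP *exactly two linguists* is contained in the relative clause *who interviewed exactly two linguists* modifying *a few archivists*.
A relative clause is a scope island — quantifier raising cannot cross its boundary.
So the wide-scope reading for *exactly two linguists* is blocked.

No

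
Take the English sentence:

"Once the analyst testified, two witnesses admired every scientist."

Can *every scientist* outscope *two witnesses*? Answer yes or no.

*every scientist* is a matrix argument; the adjunct is an island but the target quantifier is outside it.
QR within a single clause is free, so the lower quantifier may take scope over the higher one.
The sentence is scopally ambiguous between *two witnesses* > *every scientist* and *every scientist* > *two witnesses*.

Yes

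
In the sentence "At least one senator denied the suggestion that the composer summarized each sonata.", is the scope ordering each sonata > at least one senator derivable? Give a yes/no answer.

Structurally, *each sonata* is inside the complex NP *the suggestion that the composer summarized each sonata*.
A that-clause complement to a noun is an island; QR cannot cross the NP boundary.
So *each sonata* cannot raise to a position above *at least one senator*.

No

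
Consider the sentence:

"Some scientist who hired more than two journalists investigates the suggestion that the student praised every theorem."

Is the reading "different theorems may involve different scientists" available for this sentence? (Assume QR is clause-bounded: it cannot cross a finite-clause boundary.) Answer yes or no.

That reading corresponds to *every theorem* > *some scientist*.
The target quantifier *every theorem* is part of the complex NP *the suggestion that the student praised every theorem*.
The complex NP is opaque for QR — the quantifier is frozen inside the noun's complement.
There is no licit LF on which *every theorem* c-commands *some scientist*.

No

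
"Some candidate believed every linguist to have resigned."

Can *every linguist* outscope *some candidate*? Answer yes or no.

Yes

*every linguist* is an ECM subject; ECM complements are not islands, and the embedded quantifier may take matrix scope.
Since no island is crossed, the inverse ordering is licensed alongside surface scope.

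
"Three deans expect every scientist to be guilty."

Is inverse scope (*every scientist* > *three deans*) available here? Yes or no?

Yes

This is an ECM construction: *every scientist* is the infinitival subject, Case-marked by the matrix verb, and the infinitive is transparent for QR.
Since no island is crossed, the inverse ordering is licensed alongside surface scope.
Both orderings are possible: *three deans* > *every scientist* and *every scientist* > *three deans*.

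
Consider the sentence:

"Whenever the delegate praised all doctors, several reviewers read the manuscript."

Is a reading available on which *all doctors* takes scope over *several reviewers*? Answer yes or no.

*all doctors* sits inside the adjunct clause *whenever the delegate praised all doctors*.
Adjunct clauses are scope islands: a quantifier inside an adjunct cannot raise into the matrix clause.
The ordering *all doctors* > *several reviewers* is therefore underivable.

No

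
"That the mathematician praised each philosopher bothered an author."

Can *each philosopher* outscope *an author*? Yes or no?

No

The DP *each philosopher* is contained in the sentential subject *that the mathematician praised each philosopher*.
The subject-island constraint blocks QR out of a clausal subject.
*each philosopher* is confined to the island and cannot take scope over *an author*.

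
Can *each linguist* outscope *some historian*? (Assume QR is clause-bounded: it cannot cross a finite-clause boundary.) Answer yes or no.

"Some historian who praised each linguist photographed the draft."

The DP *each linguist* is contained in the relative clause *who praised each linguist*.
QR out of a relative clause is ruled out by the relative-clause island constraint.
The inverse ordering *each linguist* > *some historian* is therefore underivable.

No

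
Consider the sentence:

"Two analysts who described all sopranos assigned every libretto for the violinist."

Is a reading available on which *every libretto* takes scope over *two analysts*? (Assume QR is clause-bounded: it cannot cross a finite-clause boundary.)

The relative clause *who described all sopranos* modifies *two analysts*, but *every libretto* is not inside that relative clause — it is an argument of the matrix verb.
Ordinary QR to a clause-peripheral position gives the wide-scope LF for the lower DP.

Yes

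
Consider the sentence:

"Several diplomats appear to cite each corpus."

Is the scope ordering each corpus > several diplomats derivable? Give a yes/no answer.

Yes

The matrix predicate is a raising verb, whose infinitival complement is not a scope island — *each corpus* can QR into the matrix clause.
Since no island is crossed, the inverse ordering is licensed alongside surface scope.
Both orderings are possible: *several diplomats* > *each corpus* and *each corpus* > *several diplomats*.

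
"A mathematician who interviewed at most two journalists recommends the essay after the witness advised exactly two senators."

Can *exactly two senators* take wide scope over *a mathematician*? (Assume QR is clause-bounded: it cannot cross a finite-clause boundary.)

No

*exactly two senators* is embedded in the adjunct clause *after the witness advised exactly two senators*.
Scope out of an adjunct clause is unavailable: QR respects the adjunct-island constraint.
Hence only narrow scope for *exactly two senators* (under *a mathematician*) survives.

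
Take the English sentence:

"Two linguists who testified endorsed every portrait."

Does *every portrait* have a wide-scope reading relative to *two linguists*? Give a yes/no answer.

Yes

Although the sentence contains a relative clause (*who testified*), *every portrait* is outside it, in the matrix VP.
Clause-internal QR can adjoin the lower DP above the subject, yielding the inverse reading.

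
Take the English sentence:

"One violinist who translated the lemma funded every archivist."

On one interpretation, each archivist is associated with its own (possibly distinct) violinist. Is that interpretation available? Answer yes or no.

Yes

That reading corresponds to *every archivist* > *one violinist*.
The relative clause *who translated the lemma* modifies *one violinist*, but *every archivist* is not inside that relative clause — it is an argument of the matrix verb.
With no island boundary between them, the object can take inverse scope over the subject via ordinary QR within the clause.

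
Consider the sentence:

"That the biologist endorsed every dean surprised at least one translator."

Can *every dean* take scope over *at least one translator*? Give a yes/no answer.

No

*every dean* occurs within the sentential subject *that the biologist endorsed every dean*.
The subject-island constraint blocks QR out of a clausal subject.
There is no licit LF on which *every dean* c-commands *at least one translator*.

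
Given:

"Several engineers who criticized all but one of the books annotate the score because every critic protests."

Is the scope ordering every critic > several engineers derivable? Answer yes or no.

No

*every critic* is embedded in the adjunct clause *because every critic protests*.
Since the clause is an adjunct (not a complement), the Adjunct Condition blocks QR across its edge.
So *every critic* cannot raise high enough to outscope *several engineers*; only the surface ordering *several engineers* > *every critic* is available.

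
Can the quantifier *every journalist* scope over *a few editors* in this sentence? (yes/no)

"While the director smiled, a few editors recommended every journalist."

Yes

The adjunct clause does not contain *every journalist*, which is the matrix object.
Clause-internal QR can adjoin the lower DP above the subject, yielding the inverse reading.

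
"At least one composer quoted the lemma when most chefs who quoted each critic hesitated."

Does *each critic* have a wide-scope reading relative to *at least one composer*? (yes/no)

No

*each critic* sits inside the relative clause *who quoted each critic*, which is itself inside the adjunct *when most chefs who quoted each critic hesitated*.
The quantifier would have to escape first the RC and then the adjunct — two independent island violations.
The inverse ordering *each critic* > *at least one composer* is therefore underivable.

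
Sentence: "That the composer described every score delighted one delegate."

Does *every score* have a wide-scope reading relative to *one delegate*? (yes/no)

Structurally, *every score* is inside the sentential subject *that the composer described every score*.
The Sentential Subject Constraint rules out raising the quantifier out of the that-clause subject.
*every score* is confined to the island and cannot take scope over *one delegate*.

No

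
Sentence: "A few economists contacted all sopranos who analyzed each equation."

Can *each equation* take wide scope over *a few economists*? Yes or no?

No

*each equation* occurs within the relative clause *who analyzed each equation* modifying *all sopranos*.
QR out of a relative clause is ruled out by the relative-clause island constraint.
*each equation* > *a few economists* would require crossing that boundary, which is illicit.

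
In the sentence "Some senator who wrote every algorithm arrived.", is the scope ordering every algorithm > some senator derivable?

No

The target quantifier *every algorithm* is part of the relative clause *who wrote every algorithm*.
Quantifiers inside a relative clause are trapped there; the RC boundary blocks QR.
So *every algorithm* cannot raise to a position above *some senator*.
(Only the surface reading survives: one fixed senator with respect to all the relevant algorithms.)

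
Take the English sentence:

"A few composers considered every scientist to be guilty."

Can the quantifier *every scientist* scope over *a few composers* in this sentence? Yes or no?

Yes

ECM infinitives lack a CP barrier, so *every scientist* can QR over the matrix subject *a few composers*.
No island intervenes, so both surface and inverse scope are derivable.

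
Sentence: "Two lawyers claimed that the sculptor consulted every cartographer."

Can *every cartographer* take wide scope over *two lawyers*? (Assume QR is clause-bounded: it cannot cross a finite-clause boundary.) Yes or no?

*every cartographer* occurs within the finite complement clause *that the sculptor consulted every cartographer*.
Given the clause-boundedness assumption, QR cannot cross the finite CP into the matrix.
*every cartographer* is confined to the island and cannot take scope over *two lawyers*.

No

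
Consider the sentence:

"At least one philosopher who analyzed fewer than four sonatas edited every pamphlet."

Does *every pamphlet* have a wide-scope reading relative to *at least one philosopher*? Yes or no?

*every pamphlet* sits in the matrix clause, not in the relative clause on *at least one philosopher*.
Since no island is crossed, the inverse ordering is licensed alongside surface scope.
Both orderings are possible: *at least one philosopher* > *every pamphlet* and *every pamphlet* > *at least one philosopher*.

Yes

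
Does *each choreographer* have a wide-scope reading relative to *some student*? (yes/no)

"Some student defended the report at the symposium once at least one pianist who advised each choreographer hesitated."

No

*each choreographer* is embedded in the relative clause *who advised each choreographer*, which is itself inside the adjunct *once at least one pianist who advised each choreographer hesitated*.
Two island boundaries intervene — the relative clause and the adjunct. Either alone would block QR.
*each choreographer* > *some student* would require crossing that boundary, which is illicit.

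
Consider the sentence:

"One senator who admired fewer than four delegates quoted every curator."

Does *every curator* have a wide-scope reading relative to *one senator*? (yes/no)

Yes

*every curator* is a matrix argument; only *one senator* is modified by the relative clause *who admired fewer than four delegates*, so the RC island is irrelevant to the target quantifier.
Since no island is crossed, the inverse ordering is licensed alongside surface scope.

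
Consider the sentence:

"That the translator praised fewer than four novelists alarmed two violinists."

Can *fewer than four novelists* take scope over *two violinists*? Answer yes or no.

*fewer than four novelists* is embedded in the sentential subject *that the translator praised fewer than four novelists*.
Sentential subjects are islands: a quantifier inside the subject clause cannot raise over the matrix predicate.
There is no licit LF on which *fewer than four novelists* c-commands *two violinists*.

No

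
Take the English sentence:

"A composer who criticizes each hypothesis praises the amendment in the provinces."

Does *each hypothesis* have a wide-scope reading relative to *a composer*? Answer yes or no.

No

The target quantifier *each hypothesis* is part of the relative clause *who criticizes each hypothesis*.
Quantifiers inside a relative clause are trapped there; the RC boundary blocks QR.
*each hypothesis* > *a composer* would require crossing that boundary, which is illicit.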